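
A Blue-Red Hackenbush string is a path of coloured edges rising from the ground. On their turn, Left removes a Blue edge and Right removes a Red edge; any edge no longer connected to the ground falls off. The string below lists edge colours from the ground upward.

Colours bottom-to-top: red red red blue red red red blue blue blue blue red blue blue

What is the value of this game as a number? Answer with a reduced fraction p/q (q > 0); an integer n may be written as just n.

step 1: add red to get r; options L={ · } R={ 0 } = -1
step 2: add red to get rr; options L={ · } R={ -1, 0 } = -2
step 3: add red to get rrr; options L={ · } R={ -2, -1, 0 } = -3
step 4: add blue to get rrrb; options L={ -3 } R={ -2, -1, 0 } = -5/2
step 5: add red to get rrrbr; options L={ -3 } R={ -5/2, -2, -1, 0 } = -11/4
step 6: add red to get rrrbrr; options L={ -3 } R={ -11/4, -5/2, -2, -1, 0 } = -23/8
step 7: add red to get rrrbrrr; options L={ -3 } R={ -23/8, -11/4, -5/2, -2, -1, 0 } = -47/16
step 8: add blue to get rrrbrrrb; options L={ -3, -47/16 } R={ -23/8, -11/4, -5/2, -2, -1, 0 } = -93/32
step 9: add blue to get rrrbrrrbb; options L={ -3, -47/16, -93/32 } R={ -23/8, -11/4, -5/2, -2, -1, 0 } = -185/64
step 10: add blue to get rrrbrrrbbb; options L={ -3, -47/16, -93/32, -185/64 } R={ -23/8, -11/4, -5/2, -2, -1, 0 } = -369/128
step 11: add blue to get rrrbrrrbbbb; options L={ -3, -47/16, -93/32, -185/64, -369/128 } R={ -23/8, -11/4, -5/2, -2, -1, 0 } = -737/256
step 12: add red to get rrrbrrrbbbbr; options L={ -3, -47/16, -93/32, -185/64, -369/128 } R={ -737/256, -23/8, -11/4, -5/2, -2, -1, 0 } = -1475/512
step 13: add blue to get rrrbrrrbbbbrb; options L={ -3, -47/16, -93/32, -185/64, -369/128, -1475/512 } R={ -737/256, -23/8, -11/4, -5/2, -2, -1, 0 } = -2949/1024
step 14: add blue to get rrrbrrrbbbbrbb; options L={ -3, -47/16, -93/32, -185/64, -369/128, -1475/512, -2949/1024 } R={ -737/256, -23/8, -11/4, -5/2, -2, -1, 0 } = -5897/2048

-5897/2048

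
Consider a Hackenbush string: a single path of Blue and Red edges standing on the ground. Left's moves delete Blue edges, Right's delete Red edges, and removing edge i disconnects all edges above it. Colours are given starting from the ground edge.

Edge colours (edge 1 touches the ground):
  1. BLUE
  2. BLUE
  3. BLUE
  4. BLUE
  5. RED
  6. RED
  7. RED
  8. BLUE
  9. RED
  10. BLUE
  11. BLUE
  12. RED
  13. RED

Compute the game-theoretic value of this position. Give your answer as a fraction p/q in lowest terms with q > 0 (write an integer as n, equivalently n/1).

1625/512

edge 1 of 13 (BLUE): { 0 | ∅ } -> 1
edge 2 of 13 (BLUE): { 0,1 | ∅ } -> 2
edge 3 of 13 (BLUE): { 0,1,2 | ∅ } -> 3
edge 4 of 13 (BLUE): { 0,1,2,3 | ∅ } -> 4
edge 5 of 13 (RED): { 0,1,2,3 | 4 } -> 7/2
edge 6 of 13 (RED): { 0,1,2,3 | 7/2,4 } -> 13/4
edge 7 of 13 (RED): { 0,1,2,3 | 13/4,7/2,4 } -> 25/8
edge 8 of 13 (BLUE): { 0,1,2,3,25/8 | 13/4,7/2,4 } -> 51/16
edge 9 of 13 (RED): { 0,1,2,3,25/8 | 51/16,13/4,7/2,4 } -> 101/32
edge 10 of 13 (BLUE): { 0,1,2,3,25/8,101/32 | 51/16,13/4,7/2,4 } -> 203/64
edge 11 of 13 (BLUE): { 0,1,2,3,25/8,101/32,203/64 | 51/16,13/4,7/2,4 } -> 407/128
edge 12 of 13 (RED): { 0,1,2,3,25/8,101/32,203/64 | 407/128,51/16,13/4,7/2,4 } -> 813/256
edge 13 of 13 (RED): { 0,1,2,3,25/8,101/32,203/64 | 813/256,407/128,51/16,13/4,7/2,4 } -> 1625/512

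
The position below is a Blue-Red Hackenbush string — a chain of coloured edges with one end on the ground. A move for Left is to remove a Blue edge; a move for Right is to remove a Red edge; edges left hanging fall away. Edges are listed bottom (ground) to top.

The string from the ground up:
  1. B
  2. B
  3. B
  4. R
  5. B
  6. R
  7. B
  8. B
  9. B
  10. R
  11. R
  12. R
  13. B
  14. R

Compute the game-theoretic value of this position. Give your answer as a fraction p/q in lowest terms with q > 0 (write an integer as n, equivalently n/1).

v(B) = { 0 | ∅ } = 1
v(BB) = { 0 1 | ∅ } = 2
v(BBB) = { 0 1 2 | ∅ } = 3
v(BBBR) = { 0 1 2 | 3 } = 5/2
v(BBBRB) = { 0 1 2 5/2 | 3 } = 11/4
v(BBBRBR) = { 0 1 2 5/2 | 11/4 3 } = 21/8
v(BBBRBRB) = { 0 1 2 5/2 21/8 | 11/4 3 } = 43/16
v(BBBRBRBB) = { 0 1 2 5/2 21/8 43/16 | 11/4 3 } = 87/32
v(BBBRBRBBB) = { 0 1 2 5/2 21/8 43/16 87/32 | 11/4 3 } = 175/64
v(BBBRBRBBBR) = { 0 1 2 5/2 21/8 43/16 87/32 | 175/64 11/4 3 } = 349/128
v(BBBRBRBBBRR) = { 0 1 2 5/2 21/8 43/16 87/32 | 349/128 175/64 11/4 3 } = 697/256
v(BBBRBRBBBRRR) = { 0 1 2 5/2 21/8 43/16 87/32 | 697/256 349/128 175/64 11/4 3 } = 1393/512
v(BBBRBRBBBRRRB) = { 0 1 2 5/2 21/8 43/16 87/32 1393/512 | 697/256 349/128 175/64 11/4 3 } = 2787/1024
v(BBBRBRBBBRRRBR) = { 0 1 2 5/2 21/8 43/16 87/32 1393/512 | 2787/1024 697/256 349/128 175/64 11/4 3 } = 5573/2048

5573/2048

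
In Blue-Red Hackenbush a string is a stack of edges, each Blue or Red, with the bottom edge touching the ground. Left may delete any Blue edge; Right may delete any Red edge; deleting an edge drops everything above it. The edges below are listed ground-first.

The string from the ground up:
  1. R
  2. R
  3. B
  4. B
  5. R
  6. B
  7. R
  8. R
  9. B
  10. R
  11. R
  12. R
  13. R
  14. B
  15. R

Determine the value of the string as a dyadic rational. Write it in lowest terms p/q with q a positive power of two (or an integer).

R: Left { — }, Right { 0 } ⇒ simplest -1
RR: Left { — }, Right { -1; 0 } ⇒ simplest -2
RRB: Left { -2 }, Right { -1; 0 } ⇒ simplest -3/2
RRBB: Left { -2; -3/2 }, Right { -1; 0 } ⇒ simplest -5/4
RRBBR: Left { -2; -3/2 }, Right { -5/4; -1; 0 } ⇒ simplest -11/8
RRBBRB: Left { -2; -3/2; -11/8 }, Right { -5/4; -1; 0 } ⇒ simplest -21/16
RRBBRBR: Left { -2; -3/2; -11/8 }, Right { -21/16; -5/4; -1; 0 } ⇒ simplest -43/32
RRBBRBRR: Left { -2; -3/2; -11/8 }, Right { -43/32; -21/16; -5/4; -1; 0 } ⇒ simplest -87/64
RRBBRBRRB: Left { -2; -3/2; -11/8; -87/64 }, Right { -43/32; -21/16; -5/4; -1; 0 } ⇒ simplest -173/128
RRBBRBRRBR: Left { -2; -3/2; -11/8; -87/64 }, Right { -173/128; -43/32; -21/16; -5/4; -1; 0 } ⇒ simplest -347/256
RRBBRBRRBRR: Left { -2; -3/2; -11/8; -87/64 }, Right { -347/256; -173/128; -43/32; -21/16; -5/4; -1; 0 } ⇒ simplest -695/512
RRBBRBRRBRRR: Left { -2; -3/2; -11/8; -87/64 }, Right { -695/512; -347/256; -173/128; -43/32; -21/16; -5/4; -1; 0 } ⇒ simplest -1391/1024
RRBBRBRRBRRRR: Left { -2; -3/2; -11/8; -87/64 }, Right { -1391/1024; -695/512; -347/256; -173/128; -43/32; -21/16; -5/4; -1; 0 } ⇒ simplest -2783/2048
RRBBRBRRBRRRRB: Left { -2; -3/2; -11/8; -87/64; -2783/2048 }, Right { -1391/1024; -695/512; -347/256; -173/128; -43/32; -21/16; -5/4; -1; 0 } ⇒ simplest -5565/4096
RRBBRBRRBRRRRBR: Left { -2; -3/2; -11/8; -87/64; -2783/2048 }, Right { -5565/4096; -1391/1024; -695/512; -347/256; -173/128; -43/32; -21/16; -5/4; -1; 0 } ⇒ simplest -11131/8192

-11131/8192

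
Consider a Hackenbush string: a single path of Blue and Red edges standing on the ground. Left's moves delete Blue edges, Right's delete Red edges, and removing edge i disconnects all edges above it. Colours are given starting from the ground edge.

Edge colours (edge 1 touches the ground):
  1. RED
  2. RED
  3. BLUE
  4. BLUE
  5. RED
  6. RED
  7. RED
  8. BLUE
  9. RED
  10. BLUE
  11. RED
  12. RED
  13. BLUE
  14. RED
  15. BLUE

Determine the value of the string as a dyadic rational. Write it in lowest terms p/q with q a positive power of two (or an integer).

Recurse on prefixes of the 15-edge string RED RED BLUE BLUE RED RED RED BLUE RED BLUE RED RED BLUE RED BLUE:
val_1 [R]  L=[]  R=[0]  gives -1
val_2 [RR]  L=[]  R=[-1, 0]  gives -2
val_3 [RRB]  L=[-2]  R=[-1, 0]  gives -3/2
val_4 [RRBB]  L=[-2, -3/2]  R=[-1, 0]  gives -5/4
val_5 [RRBBR]  L=[-2, -3/2]  R=[-5/4, -1, 0]  gives -11/8
val_6 [RRBBRR]  L=[-2, -3/2]  R=[-11/8, -5/4, -1, 0]  gives -23/16
val_7 [RRBBRRR]  L=[-2, -3/2]  R=[-23/16, -11/8, -5/4, -1, 0]  gives -47/32
val_8 [RRBBRRRB]  L=[-2, -3/2, -47/32]  R=[-23/16, -11/8, -5/4, -1, 0]  gives -93/64
val_9 [RRBBRRRBR]  L=[-2, -3/2, -47/32]  R=[-93/64, -23/16, -11/8, -5/4, -1, 0]  gives -187/128
val_10 [RRBBRRRBRB]  L=[-2, -3/2, -47/32, -187/128]  R=[-93/64, -23/16, -11/8, -5/4, -1, 0]  gives -373/256
val_11 [RRBBRRRBRBR]  L=[-2, -3/2, -47/32, -187/128]  R=[-373/256, -93/64, -23/16, -11/8, -5/4, -1, 0]  gives -747/512
val_12 [RRBBRRRBRBRR]  L=[-2, -3/2, -47/32, -187/128]  R=[-747/512, -373/256, -93/64, -23/16, -11/8, -5/4, -1, 0]  gives -1495/1024
val_13 [RRBBRRRBRBRRB]  L=[-2, -3/2, -47/32, -187/128, -1495/1024]  R=[-747/512, -373/256, -93/64, -23/16, -11/8, -5/4, -1, 0]  gives -2989/2048
val_14 [RRBBRRRBRBRRBR]  L=[-2, -3/2, -47/32, -187/128, -1495/1024]  R=[-2989/2048, -747/512, -373/256, -93/64, -23/16, -11/8, -5/4, -1, 0]  gives -5979/4096
val_15 [RRBBRRRBRBRRBRB]  L=[-2, -3/2, -47/32, -187/128, -1495/1024, -5979/4096]  R=[-2989/2048, -747/512, -373/256, -93/64, -23/16, -11/8, -5/4, -1, 0]  gives -11957/8192

-11957/8192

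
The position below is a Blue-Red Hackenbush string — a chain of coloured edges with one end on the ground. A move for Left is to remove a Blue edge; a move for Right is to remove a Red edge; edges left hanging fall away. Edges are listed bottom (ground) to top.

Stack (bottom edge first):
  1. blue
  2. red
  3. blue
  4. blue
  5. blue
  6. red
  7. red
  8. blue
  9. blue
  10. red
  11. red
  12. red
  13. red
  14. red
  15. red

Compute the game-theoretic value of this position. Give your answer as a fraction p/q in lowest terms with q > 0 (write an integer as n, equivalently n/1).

14721/16384

Recurse on prefixes of the 15-edge string blue red blue blue blue red red blue blue red red red red red red:
edge 1 of 15 (blue): { 0 | · } ⇒ 1
edge 2 of 15 (red): { 0 | 1 } ⇒ 1/2
edge 3 of 15 (blue): { 0,1/2 | 1 } ⇒ 3/4
edge 4 of 15 (blue): { 0,1/2,3/4 | 1 } ⇒ 7/8
edge 5 of 15 (blue): { 0,1/2,3/4,7/8 | 1 } ⇒ 15/16
edge 6 of 15 (red): { 0,1/2,3/4,7/8 | 15/16,1 } ⇒ 29/32
edge 7 of 15 (red): { 0,1/2,3/4,7/8 | 29/32,15/16,1 } ⇒ 57/64
edge 8 of 15 (blue): { 0,1/2,3/4,7/8,57/64 | 29/32,15/16,1 } ⇒ 115/128
edge 9 of 15 (blue): { 0,1/2,3/4,7/8,57/64,115/128 | 29/32,15/16,1 } ⇒ 231/256
edge 10 of 15 (red): { 0,1/2,3/4,7/8,57/64,115/128 | 231/256,29/32,15/16,1 } ⇒ 461/512
edge 11 of 15 (red): { 0,1/2,3/4,7/8,57/64,115/128 | 461/512,231/256,29/32,15/16,1 } ⇒ 921/1024
edge 12 of 15 (red): { 0,1/2,3/4,7/8,57/64,115/128 | 921/1024,461/512,231/256,29/32,15/16,1 } ⇒ 1841/2048
edge 13 of 15 (red): { 0,1/2,3/4,7/8,57/64,115/128 | 1841/2048,921/1024,461/512,231/256,29/32,15/16,1 } ⇒ 3681/4096
edge 14 of 15 (red): { 0,1/2,3/4,7/8,57/64,115/128 | 3681/4096,1841/2048,921/1024,461/512,231/256,29/32,15/16,1 } ⇒ 7361/8192
edge 15 of 15 (red): { 0,1/2,3/4,7/8,57/64,115/128 | 7361/8192,3681/4096,1841/2048,921/1024,461/512,231/256,29/32,15/16,1 } ⇒ 14721/16384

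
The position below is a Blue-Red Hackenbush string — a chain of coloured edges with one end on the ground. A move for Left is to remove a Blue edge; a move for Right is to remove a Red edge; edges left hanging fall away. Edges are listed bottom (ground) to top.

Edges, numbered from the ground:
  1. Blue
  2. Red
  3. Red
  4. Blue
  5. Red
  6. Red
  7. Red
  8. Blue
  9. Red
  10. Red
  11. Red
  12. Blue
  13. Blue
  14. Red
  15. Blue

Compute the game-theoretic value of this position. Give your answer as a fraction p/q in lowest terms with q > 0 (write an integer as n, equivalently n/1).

edge 1 of 15 (Blue): { 0 | — } → 1
edge 2 of 15 (Red): { 0 | 1 } → 1/2
edge 3 of 15 (Red): { 0 | 1/2, 1 } → 1/4
edge 4 of 15 (Blue): { 0, 1/4 | 1/2, 1 } → 3/8
edge 5 of 15 (Red): { 0, 1/4 | 3/8, 1/2, 1 } → 5/16
edge 6 of 15 (Red): { 0, 1/4 | 5/16, 3/8, 1/2, 1 } → 9/32
edge 7 of 15 (Red): { 0, 1/4 | 9/32, 5/16, 3/8, 1/2, 1 } → 17/64
edge 8 of 15 (Blue): { 0, 1/4, 17/64 | 9/32, 5/16, 3/8, 1/2, 1 } → 35/128
edge 9 of 15 (Red): { 0, 1/4, 17/64 | 35/128, 9/32, 5/16, 3/8, 1/2, 1 } → 69/256
edge 10 of 15 (Red): { 0, 1/4, 17/64 | 69/256, 35/128, 9/32, 5/16, 3/8, 1/2, 1 } → 137/512
edge 11 of 15 (Red): { 0, 1/4, 17/64 | 137/512, 69/256, 35/128, 9/32, 5/16, 3/8, 1/2, 1 } → 273/1024
edge 12 of 15 (Blue): { 0, 1/4, 17/64, 273/1024 | 137/512, 69/256, 35/128, 9/32, 5/16, 3/8, 1/2, 1 } → 547/2048
edge 13 of 15 (Blue): { 0, 1/4, 17/64, 273/1024, 547/2048 | 137/512, 69/256, 35/128, 9/32, 5/16, 3/8, 1/2, 1 } → 1095/4096
edge 14 of 15 (Red): { 0, 1/4, 17/64, 273/1024, 547/2048 | 1095/4096, 137/512, 69/256, 35/128, 9/32, 5/16, 3/8, 1/2, 1 } → 2189/8192
edge 15 of 15 (Blue): { 0, 1/4, 17/64, 273/1024, 547/2048, 2189/8192 | 1095/4096, 137/512, 69/256, 35/128, 9/32, 5/16, 3/8, 1/2, 1 } → 4379/16384

4379/16384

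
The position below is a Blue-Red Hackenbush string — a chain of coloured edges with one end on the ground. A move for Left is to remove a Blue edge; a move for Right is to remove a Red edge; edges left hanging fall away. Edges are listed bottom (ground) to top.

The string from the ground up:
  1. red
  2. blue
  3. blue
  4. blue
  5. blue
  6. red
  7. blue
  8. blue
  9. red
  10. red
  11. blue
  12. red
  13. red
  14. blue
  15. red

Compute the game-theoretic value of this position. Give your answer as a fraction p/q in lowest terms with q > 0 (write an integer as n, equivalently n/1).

-1243/16384

v_1 [r]  L=[]  R=[0]  gives -1
v_2 [rb]  L=[-1]  R=[0]  gives -1/2
v_3 [rbb]  L=[-1; -1/2]  R=[0]  gives -1/4
v_4 [rbbb]  L=[-1; -1/2; -1/4]  R=[0]  gives -1/8
v_5 [rbbbb]  L=[-1; -1/2; -1/4; -1/8]  R=[0]  gives -1/16
v_6 [rbbbbr]  L=[-1; -1/2; -1/4; -1/8]  R=[-1/16; 0]  gives -3/32
v_7 [rbbbbrb]  L=[-1; -1/2; -1/4; -1/8; -3/32]  R=[-1/16; 0]  gives -5/64
v_8 [rbbbbrbb]  L=[-1; -1/2; -1/4; -1/8; -3/32; -5/64]  R=[-1/16; 0]  gives -9/128
v_9 [rbbbbrbbr]  L=[-1; -1/2; -1/4; -1/8; -3/32; -5/64]  R=[-9/128; -1/16; 0]  gives -19/256
v_10 [rbbbbrbbrr]  L=[-1; -1/2; -1/4; -1/8; -3/32; -5/64]  R=[-19/256; -9/128; -1/16; 0]  gives -39/512
v_11 [rbbbbrbbrrb]  L=[-1; -1/2; -1/4; -1/8; -3/32; -5/64; -39/512]  R=[-19/256; -9/128; -1/16; 0]  gives -77/1024
v_12 [rbbbbrbbrrbr]  L=[-1; -1/2; -1/4; -1/8; -3/32; -5/64; -39/512]  R=[-77/1024; -19/256; -9/128; -1/16; 0]  gives -155/2048
v_13 [rbbbbrbbrrbrr]  L=[-1; -1/2; -1/4; -1/8; -3/32; -5/64; -39/512]  R=[-155/2048; -77/1024; -19/256; -9/128; -1/16; 0]  gives -311/4096
v_14 [rbbbbrbbrrbrrb]  L=[-1; -1/2; -1/4; -1/8; -3/32; -5/64; -39/512; -311/4096]  R=[-155/2048; -77/1024; -19/256; -9/128; -1/16; 0]  gives -621/8192
v_15 [rbbbbrbbrrbrrbr]  L=[-1; -1/2; -1/4; -1/8; -3/32; -5/64; -39/512; -311/4096]  R=[-621/8192; -155/2048; -77/1024; -19/256; -9/128; -1/16; 0]  gives -1243/16384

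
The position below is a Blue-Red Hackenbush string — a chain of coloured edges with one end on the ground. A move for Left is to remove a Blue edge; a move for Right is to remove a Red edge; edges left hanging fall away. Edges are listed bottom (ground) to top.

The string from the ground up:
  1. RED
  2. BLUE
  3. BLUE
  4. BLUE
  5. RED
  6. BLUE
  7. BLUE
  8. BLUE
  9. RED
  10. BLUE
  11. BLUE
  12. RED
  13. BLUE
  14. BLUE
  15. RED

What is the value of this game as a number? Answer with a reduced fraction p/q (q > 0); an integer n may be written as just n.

Prefix values for RED BLUE BLUE BLUE RED BLUE BLUE BLUE RED BLUE BLUE RED BLUE BLUE RED via {L|R} + simplicity:
R: Left { · }, Right { 0 } => simplest -1
RB: Left { -1 }, Right { 0 } => simplest -1/2
RBB: Left { -1; -1/2 }, Right { 0 } => simplest -1/4
RBBB: Left { -1; -1/2; -1/4 }, Right { 0 } => simplest -1/8
RBBBR: Left { -1; -1/2; -1/4 }, Right { -1/8; 0 } => simplest -3/16
RBBBRB: Left { -1; -1/2; -1/4; -3/16 }, Right { -1/8; 0 } => simplest -5/32
RBBBRBB: Left { -1; -1/2; -1/4; -3/16; -5/32 }, Right { -1/8; 0 } => simplest -9/64
RBBBRBBB: Left { -1; -1/2; -1/4; -3/16; -5/32; -9/64 }, Right { -1/8; 0 } => simplest -17/128
RBBBRBBBR: Left { -1; -1/2; -1/4; -3/16; -5/32; -9/64 }, Right { -17/128; -1/8; 0 } => simplest -35/256
RBBBRBBBRB: Left { -1; -1/2; -1/4; -3/16; -5/32; -9/64; -35/256 }, Right { -17/128; -1/8; 0 } => simplest -69/512
RBBBRBBBRBB: Left { -1; -1/2; -1/4; -3/16; -5/32; -9/64; -35/256; -69/512 }, Right { -17/128; -1/8; 0 } => simplest -137/1024
RBBBRBBBRBBR: Left { -1; -1/2; -1/4; -3/16; -5/32; -9/64; -35/256; -69/512 }, Right { -137/1024; -17/128; -1/8; 0 } => simplest -275/2048
RBBBRBBBRBBRB: Left { -1; -1/2; -1/4; -3/16; -5/32; -9/64; -35/256; -69/512; -275/2048 }, Right { -137/1024; -17/128; -1/8; 0 } => simplest -549/4096
RBBBRBBBRBBRBB: Left { -1; -1/2; -1/4; -3/16; -5/32; -9/64; -35/256; -69/512; -275/2048; -549/4096 }, Right { -137/1024; -17/128; -1/8; 0 } => simplest -1097/8192
RBBBRBBBRBBRBBR: Left { -1; -1/2; -1/4; -3/16; -5/32; -9/64; -35/256; -69/512; -275/2048; -549/4096 }, Right { -1097/8192; -137/1024; -17/128; -1/8; 0 } => simplest -2195/16384

-2195/16384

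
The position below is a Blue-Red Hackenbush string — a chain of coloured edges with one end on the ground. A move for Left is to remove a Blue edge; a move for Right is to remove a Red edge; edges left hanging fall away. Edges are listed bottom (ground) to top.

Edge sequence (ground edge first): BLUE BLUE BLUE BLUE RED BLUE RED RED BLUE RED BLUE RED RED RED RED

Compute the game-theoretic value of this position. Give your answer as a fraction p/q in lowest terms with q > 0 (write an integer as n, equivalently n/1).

7329/2048

G_1 [B]  L=[0]  R=[·]  => 1
G_2 [BB]  L=[0 1]  R=[·]  => 2
G_3 [BBB]  L=[0 1 2]  R=[·]  => 3
G_4 [BBBB]  L=[0 1 2 3]  R=[·]  => 4
G_5 [BBBBR]  L=[0 1 2 3]  R=[4]  => 7/2
G_6 [BBBBRB]  L=[0 1 2 3 7/2]  R=[4]  => 15/4
G_7 [BBBBRBR]  L=[0 1 2 3 7/2]  R=[15/4 4]  => 29/8
G_8 [BBBBRBRR]  L=[0 1 2 3 7/2]  R=[29/8 15/4 4]  => 57/16
G_9 [BBBBRBRRB]  L=[0 1 2 3 7/2 57/16]  R=[29/8 15/4 4]  => 115/32
G_10 [BBBBRBRRBR]  L=[0 1 2 3 7/2 57/16]  R=[115/32 29/8 15/4 4]  => 229/64
G_11 [BBBBRBRRBRB]  L=[0 1 2 3 7/2 57/16 229/64]  R=[115/32 29/8 15/4 4]  => 459/128
G_12 [BBBBRBRRBRBR]  L=[0 1 2 3 7/2 57/16 229/64]  R=[459/128 115/32 29/8 15/4 4]  => 917/256
G_13 [BBBBRBRRBRBRR]  L=[0 1 2 3 7/2 57/16 229/64]  R=[917/256 459/128 115/32 29/8 15/4 4]  => 1833/512
G_14 [BBBBRBRRBRBRRR]  L=[0 1 2 3 7/2 57/16 229/64]  R=[1833/512 917/256 459/128 115/32 29/8 15/4 4]  => 3665/1024
G_15 [BBBBRBRRBRBRRRR]  L=[0 1 2 3 7/2 57/16 229/64]  R=[3665/1024 1833/512 917/256 459/128 115/32 29/8 15/4 4]  => 7329/2048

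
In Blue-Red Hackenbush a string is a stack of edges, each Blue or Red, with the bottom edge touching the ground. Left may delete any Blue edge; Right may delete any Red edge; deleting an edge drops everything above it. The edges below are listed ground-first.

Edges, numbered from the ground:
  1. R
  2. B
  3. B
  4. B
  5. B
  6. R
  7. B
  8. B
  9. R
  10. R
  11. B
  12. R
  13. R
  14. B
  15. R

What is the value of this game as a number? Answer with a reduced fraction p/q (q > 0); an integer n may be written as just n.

-1243/16384

edge 1 of 15 (R): {  | 0 } → -1
edge 2 of 15 (B): { -1 | 0 } → -1/2
edge 3 of 15 (B): { -1,-1/2 | 0 } → -1/4
edge 4 of 15 (B): { -1,-1/2,-1/4 | 0 } → -1/8
edge 5 of 15 (B): { -1,-1/2,-1/4,-1/8 | 0 } → -1/16
edge 6 of 15 (R): { -1,-1/2,-1/4,-1/8 | -1/16,0 } → -3/32
edge 7 of 15 (B): { -1,-1/2,-1/4,-1/8,-3/32 | -1/16,0 } → -5/64
edge 8 of 15 (B): { -1,-1/2,-1/4,-1/8,-3/32,-5/64 | -1/16,0 } → -9/128
edge 9 of 15 (R): { -1,-1/2,-1/4,-1/8,-3/32,-5/64 | -9/128,-1/16,0 } → -19/256
edge 10 of 15 (R): { -1,-1/2,-1/4,-1/8,-3/32,-5/64 | -19/256,-9/128,-1/16,0 } → -39/512
edge 11 of 15 (B): { -1,-1/2,-1/4,-1/8,-3/32,-5/64,-39/512 | -19/256,-9/128,-1/16,0 } → -77/1024
edge 12 of 15 (R): { -1,-1/2,-1/4,-1/8,-3/32,-5/64,-39/512 | -77/1024,-19/256,-9/128,-1/16,0 } → -155/2048
edge 13 of 15 (R): { -1,-1/2,-1/4,-1/8,-3/32,-5/64,-39/512 | -155/2048,-77/1024,-19/256,-9/128,-1/16,0 } → -311/4096
edge 14 of 15 (B): { -1,-1/2,-1/4,-1/8,-3/32,-5/64,-39/512,-311/4096 | -155/2048,-77/1024,-19/256,-9/128,-1/16,0 } → -621/8192
edge 15 of 15 (R): { -1,-1/2,-1/4,-1/8,-3/32,-5/64,-39/512,-311/4096 | -621/8192,-155/2048,-77/1024,-19/256,-9/128,-1/16,0 } → -1243/16384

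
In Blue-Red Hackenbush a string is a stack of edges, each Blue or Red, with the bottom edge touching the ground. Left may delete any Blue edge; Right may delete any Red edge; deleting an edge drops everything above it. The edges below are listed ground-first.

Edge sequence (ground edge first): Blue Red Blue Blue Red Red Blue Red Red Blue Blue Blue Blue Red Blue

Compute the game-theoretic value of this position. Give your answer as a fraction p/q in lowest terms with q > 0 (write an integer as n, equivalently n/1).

12923/16384

G_1 [B]  L=[0]  R=[∅]  → 1
G_2 [BR]  L=[0]  R=[1]  → 1/2
G_3 [BRB]  L=[0; 1/2]  R=[1]  → 3/4
G_4 [BRBB]  L=[0; 1/2; 3/4]  R=[1]  → 7/8
G_5 [BRBBR]  L=[0; 1/2; 3/4]  R=[7/8; 1]  → 13/16
G_6 [BRBBRR]  L=[0; 1/2; 3/4]  R=[13/16; 7/8; 1]  → 25/32
G_7 [BRBBRRB]  L=[0; 1/2; 3/4; 25/32]  R=[13/16; 7/8; 1]  → 51/64
G_8 [BRBBRRBR]  L=[0; 1/2; 3/4; 25/32]  R=[51/64; 13/16; 7/8; 1]  → 101/128
G_9 [BRBBRRBRR]  L=[0; 1/2; 3/4; 25/32]  R=[101/128; 51/64; 13/16; 7/8; 1]  → 201/256
G_10 [BRBBRRBRRB]  L=[0; 1/2; 3/4; 25/32; 201/256]  R=[101/128; 51/64; 13/16; 7/8; 1]  → 403/512
G_11 [BRBBRRBRRBB]  L=[0; 1/2; 3/4; 25/32; 201/256; 403/512]  R=[101/128; 51/64; 13/16; 7/8; 1]  → 807/1024
G_12 [BRBBRRBRRBBB]  L=[0; 1/2; 3/4; 25/32; 201/256; 403/512; 807/1024]  R=[101/128; 51/64; 13/16; 7/8; 1]  → 1615/2048
G_13 [BRBBRRBRRBBBB]  L=[0; 1/2; 3/4; 25/32; 201/256; 403/512; 807/1024; 1615/2048]  R=[101/128; 51/64; 13/16; 7/8; 1]  → 3231/4096
G_14 [BRBBRRBRRBBBBR]  L=[0; 1/2; 3/4; 25/32; 201/256; 403/512; 807/1024; 1615/2048]  R=[3231/4096; 101/128; 51/64; 13/16; 7/8; 1]  → 6461/8192
G_15 [BRBBRRBRRBBBBRB]  L=[0; 1/2; 3/4; 25/32; 201/256; 403/512; 807/1024; 1615/2048; 6461/8192]  R=[3231/4096; 101/128; 51/64; 13/16; 7/8; 1]  → 12923/16384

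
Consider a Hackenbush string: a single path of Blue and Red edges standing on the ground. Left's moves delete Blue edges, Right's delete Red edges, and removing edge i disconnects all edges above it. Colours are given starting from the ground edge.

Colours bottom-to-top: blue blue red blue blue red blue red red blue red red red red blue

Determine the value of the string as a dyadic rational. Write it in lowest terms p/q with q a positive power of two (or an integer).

1 of 15 · b · max L 0 · min R +∞ → 1
2 of 15 · bb · max L 1 · min R +∞ → 2
3 of 15 · bbr · max L 1 · min R 2 → 3/2
4 of 15 · bbrb · max L 3/2 · min R 2 → 7/4
5 of 15 · bbrbb · max L 7/4 · min R 2 → 15/8
6 of 15 · bbrbbr · max L 7/4 · min R 15/8 → 29/16
7 of 15 · bbrbbrb · max L 29/16 · min R 15/8 → 59/32
8 of 15 · bbrbbrbr · max L 29/16 · min R 59/32 → 117/64
9 of 15 · bbrbbrbrr · max L 29/16 · min R 117/64 → 233/128
10 of 15 · bbrbbrbrrb · max L 233/128 · min R 117/64 → 467/256
11 of 15 · bbrbbrbrrbr · max L 233/128 · min R 467/256 → 933/512
12 of 15 · bbrbbrbrrbrr · max L 233/128 · min R 933/512 → 1865/1024
13 of 15 · bbrbbrbrrbrrr · max L 233/128 · min R 1865/1024 → 3729/2048
14 of 15 · bbrbbrbrrbrrrr · max L 233/128 · min R 3729/2048 → 7457/4096
15 of 15 · bbrbbrbrrbrrrrb · max L 7457/4096 · min R 3729/2048 → 14915/8192

14915/8192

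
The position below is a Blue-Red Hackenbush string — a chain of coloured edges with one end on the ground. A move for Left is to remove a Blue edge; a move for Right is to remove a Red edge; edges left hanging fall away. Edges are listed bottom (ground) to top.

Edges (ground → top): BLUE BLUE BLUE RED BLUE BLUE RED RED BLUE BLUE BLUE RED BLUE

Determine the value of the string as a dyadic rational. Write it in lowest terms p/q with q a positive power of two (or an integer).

Build g(s[:k]) for k = 1..13, string s = BLUE BLUE BLUE RED BLUE BLUE RED RED BLUE BLUE BLUE RED BLUE.
g(B) = { 0 | ∅ } -> 1
g(BB) = { 0,1 | ∅ } -> 2
g(BBB) = { 0,1,2 | ∅ } -> 3
g(BBBR) = { 0,1,2 | 3 } -> 5/2
g(BBBRB) = { 0,1,2,5/2 | 3 } -> 11/4
g(BBBRBB) = { 0,1,2,5/2,11/4 | 3 } -> 23/8
g(BBBRBBR) = { 0,1,2,5/2,11/4 | 23/8,3 } -> 45/16
g(BBBRBBRR) = { 0,1,2,5/2,11/4 | 45/16,23/8,3 } -> 89/32
g(BBBRBBRRB) = { 0,1,2,5/2,11/4,89/32 | 45/16,23/8,3 } -> 179/64
g(BBBRBBRRBB) = { 0,1,2,5/2,11/4,89/32,179/64 | 45/16,23/8,3 } -> 359/128
g(BBBRBBRRBBB) = { 0,1,2,5/2,11/4,89/32,179/64,359/128 | 45/16,23/8,3 } -> 719/256
g(BBBRBBRRBBBR) = { 0,1,2,5/2,11/4,89/32,179/64,359/128 | 719/256,45/16,23/8,3 } -> 1437/512
g(BBBRBBRRBBBRB) = { 0,1,2,5/2,11/4,89/32,179/64,359/128,1437/512 | 719/256,45/16,23/8,3 } -> 2875/1024

2875/1024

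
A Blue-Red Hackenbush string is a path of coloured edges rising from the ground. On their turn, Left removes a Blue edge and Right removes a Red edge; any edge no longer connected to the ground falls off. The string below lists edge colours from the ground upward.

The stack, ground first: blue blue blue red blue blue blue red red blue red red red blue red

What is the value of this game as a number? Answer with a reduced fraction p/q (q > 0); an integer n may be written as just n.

11845/4096

edge 1 of 15 (blue): { 0 | · } — 1
edge 2 of 15 (blue): { 0,1 | · } — 2
edge 3 of 15 (blue): { 0,1,2 | · } — 3
edge 4 of 15 (red): { 0,1,2 | 3 } — 5/2
edge 5 of 15 (blue): { 0,1,2,5/2 | 3 } — 11/4
edge 6 of 15 (blue): { 0,1,2,5/2,11/4 | 3 } — 23/8
edge 7 of 15 (blue): { 0,1,2,5/2,11/4,23/8 | 3 } — 47/16
edge 8 of 15 (red): { 0,1,2,5/2,11/4,23/8 | 47/16,3 } — 93/32
edge 9 of 15 (red): { 0,1,2,5/2,11/4,23/8 | 93/32,47/16,3 } — 185/64
edge 10 of 15 (blue): { 0,1,2,5/2,11/4,23/8,185/64 | 93/32,47/16,3 } — 371/128
edge 11 of 15 (red): { 0,1,2,5/2,11/4,23/8,185/64 | 371/128,93/32,47/16,3 } — 741/256
edge 12 of 15 (red): { 0,1,2,5/2,11/4,23/8,185/64 | 741/256,371/128,93/32,47/16,3 } — 1481/512
edge 13 of 15 (red): { 0,1,2,5/2,11/4,23/8,185/64 | 1481/512,741/256,371/128,93/32,47/16,3 } — 2961/1024
edge 14 of 15 (blue): { 0,1,2,5/2,11/4,23/8,185/64,2961/1024 | 1481/512,741/256,371/128,93/32,47/16,3 } — 5923/2048
edge 15 of 15 (red): { 0,1,2,5/2,11/4,23/8,185/64,2961/1024 | 5923/2048,1481/512,741/256,371/128,93/32,47/16,3 } — 11845/4096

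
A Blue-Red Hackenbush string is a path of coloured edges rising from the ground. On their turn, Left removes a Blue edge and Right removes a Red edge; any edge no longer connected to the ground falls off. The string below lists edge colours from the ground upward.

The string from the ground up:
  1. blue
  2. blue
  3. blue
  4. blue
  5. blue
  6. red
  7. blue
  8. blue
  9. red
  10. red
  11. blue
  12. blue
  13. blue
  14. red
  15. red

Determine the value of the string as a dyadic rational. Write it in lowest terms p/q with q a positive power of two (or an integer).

4921/1024

g_1 [b]  L=[0]  R=[·]  ⇒ 1
g_2 [bb]  L=[0,1]  R=[·]  ⇒ 2
g_3 [bbb]  L=[0,1,2]  R=[·]  ⇒ 3
g_4 [bbbb]  L=[0,1,2,3]  R=[·]  ⇒ 4
g_5 [bbbbb]  L=[0,1,2,3,4]  R=[·]  ⇒ 5
g_6 [bbbbbr]  L=[0,1,2,3,4]  R=[5]  ⇒ 9/2
g_7 [bbbbbrb]  L=[0,1,2,3,4,9/2]  R=[5]  ⇒ 19/4
g_8 [bbbbbrbb]  L=[0,1,2,3,4,9/2,19/4]  R=[5]  ⇒ 39/8
g_9 [bbbbbrbbr]  L=[0,1,2,3,4,9/2,19/4]  R=[39/8,5]  ⇒ 77/16
g_10 [bbbbbrbbrr]  L=[0,1,2,3,4,9/2,19/4]  R=[77/16,39/8,5]  ⇒ 153/32
g_11 [bbbbbrbbrrb]  L=[0,1,2,3,4,9/2,19/4,153/32]  R=[77/16,39/8,5]  ⇒ 307/64
g_12 [bbbbbrbbrrbb]  L=[0,1,2,3,4,9/2,19/4,153/32,307/64]  R=[77/16,39/8,5]  ⇒ 615/128
g_13 [bbbbbrbbrrbbb]  L=[0,1,2,3,4,9/2,19/4,153/32,307/64,615/128]  R=[77/16,39/8,5]  ⇒ 1231/256
g_14 [bbbbbrbbrrbbbr]  L=[0,1,2,3,4,9/2,19/4,153/32,307/64,615/128]  R=[1231/256,77/16,39/8,5]  ⇒ 2461/512
g_15 [bbbbbrbbrrbbbrr]  L=[0,1,2,3,4,9/2,19/4,153/32,307/64,615/128]  R=[2461/512,1231/256,77/16,39/8,5]  ⇒ 4921/1024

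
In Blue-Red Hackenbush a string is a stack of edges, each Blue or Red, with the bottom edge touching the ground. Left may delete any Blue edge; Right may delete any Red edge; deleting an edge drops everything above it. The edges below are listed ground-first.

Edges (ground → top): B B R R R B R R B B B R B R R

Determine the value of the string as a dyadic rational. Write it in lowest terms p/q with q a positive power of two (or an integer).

9449/8192

Build G(s[:k]) for k = 1..15, string s = B B R R R B R R B B B R B R R.
1 of 15 · B · max L 0 · min R +∞ -> 1
2 of 15 · BB · max L 1 · min R +∞ -> 2
3 of 15 · BBR · max L 1 · min R 2 -> 3/2
4 of 15 · BBRR · max L 1 · min R 3/2 -> 5/4
5 of 15 · BBRRR · max L 1 · min R 5/4 -> 9/8
6 of 15 · BBRRRB · max L 9/8 · min R 5/4 -> 19/16
7 of 15 · BBRRRBR · max L 9/8 · min R 19/16 -> 37/32
8 of 15 · BBRRRBRR · max L 9/8 · min R 37/32 -> 73/64
9 of 15 · BBRRRBRRB · max L 73/64 · min R 37/32 -> 147/128
10 of 15 · BBRRRBRRBB · max L 147/128 · min R 37/32 -> 295/256
11 of 15 · BBRRRBRRBBB · max L 295/256 · min R 37/32 -> 591/512
12 of 15 · BBRRRBRRBBBR · max L 295/256 · min R 591/512 -> 1181/1024
13 of 15 · BBRRRBRRBBBRB · max L 1181/1024 · min R 591/512 -> 2363/2048
14 of 15 · BBRRRBRRBBBRBR · max L 1181/1024 · min R 2363/2048 -> 4725/4096
15 of 15 · BBRRRBRRBBBRBRR · max L 1181/1024 · min R 4725/4096 -> 9449/8192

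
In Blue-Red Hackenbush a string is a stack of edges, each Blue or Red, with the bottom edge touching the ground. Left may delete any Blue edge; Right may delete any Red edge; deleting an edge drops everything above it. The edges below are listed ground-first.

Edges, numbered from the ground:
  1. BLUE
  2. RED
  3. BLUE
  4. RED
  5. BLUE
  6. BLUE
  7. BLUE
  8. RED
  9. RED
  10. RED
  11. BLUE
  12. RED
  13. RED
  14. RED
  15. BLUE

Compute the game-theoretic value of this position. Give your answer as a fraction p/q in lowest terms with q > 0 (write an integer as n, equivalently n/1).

11811/16384

B: Left { 0 }, Right { · } ⇒ simplest 1
BR: Left { 0 }, Right { 1 } ⇒ simplest 1/2
BRB: Left { 0 1/2 }, Right { 1 } ⇒ simplest 3/4
BRBR: Left { 0 1/2 }, Right { 3/4 1 } ⇒ simplest 5/8
BRBRB: Left { 0 1/2 5/8 }, Right { 3/4 1 } ⇒ simplest 11/16
BRBRBB: Left { 0 1/2 5/8 11/16 }, Right { 3/4 1 } ⇒ simplest 23/32
BRBRBBB: Left { 0 1/2 5/8 11/16 23/32 }, Right { 3/4 1 } ⇒ simplest 47/64
BRBRBBBR: Left { 0 1/2 5/8 11/16 23/32 }, Right { 47/64 3/4 1 } ⇒ simplest 93/128
BRBRBBBRR: Left { 0 1/2 5/8 11/16 23/32 }, Right { 93/128 47/64 3/4 1 } ⇒ simplest 185/256
BRBRBBBRRR: Left { 0 1/2 5/8 11/16 23/32 }, Right { 185/256 93/128 47/64 3/4 1 } ⇒ simplest 369/512
BRBRBBBRRRB: Left { 0 1/2 5/8 11/16 23/32 369/512 }, Right { 185/256 93/128 47/64 3/4 1 } ⇒ simplest 739/1024
BRBRBBBRRRBR: Left { 0 1/2 5/8 11/16 23/32 369/512 }, Right { 739/1024 185/256 93/128 47/64 3/4 1 } ⇒ simplest 1477/2048
BRBRBBBRRRBRR: Left { 0 1/2 5/8 11/16 23/32 369/512 }, Right { 1477/2048 739/1024 185/256 93/128 47/64 3/4 1 } ⇒ simplest 2953/4096
BRBRBBBRRRBRRR: Left { 0 1/2 5/8 11/16 23/32 369/512 }, Right { 2953/4096 1477/2048 739/1024 185/256 93/128 47/64 3/4 1 } ⇒ simplest 5905/8192
BRBRBBBRRRBRRRB: Left { 0 1/2 5/8 11/16 23/32 369/512 5905/8192 }, Right { 2953/4096 1477/2048 739/1024 185/256 93/128 47/64 3/4 1 } ⇒ simplest 11811/16384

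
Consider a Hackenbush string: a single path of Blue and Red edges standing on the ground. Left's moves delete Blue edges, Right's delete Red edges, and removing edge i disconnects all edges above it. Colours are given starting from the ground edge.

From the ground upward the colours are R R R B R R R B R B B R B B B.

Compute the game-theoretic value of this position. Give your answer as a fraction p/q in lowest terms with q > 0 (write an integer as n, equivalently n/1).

Recurse on prefixes of the 15-edge string R R R B R R R B R B B R B B B:
step 1: add R to get R; options L={ — } R={ 0 } -> -1
step 2: add R to get RR; options L={ — } R={ -1,0 } -> -2
step 3: add R to get RRR; options L={ — } R={ -2,-1,0 } -> -3
step 4: add B to get RRRB; options L={ -3 } R={ -2,-1,0 } -> -5/2
step 5: add R to get RRRBR; options L={ -3 } R={ -5/2,-2,-1,0 } -> -11/4
step 6: add R to get RRRBRR; options L={ -3 } R={ -11/4,-5/2,-2,-1,0 } -> -23/8
step 7: add R to get RRRBRRR; options L={ -3 } R={ -23/8,-11/4,-5/2,-2,-1,0 } -> -47/16
step 8: add B to get RRRBRRRB; options L={ -3,-47/16 } R={ -23/8,-11/4,-5/2,-2,-1,0 } -> -93/32
step 9: add R to get RRRBRRRBR; options L={ -3,-47/16 } R={ -93/32,-23/8,-11/4,-5/2,-2,-1,0 } -> -187/64
step 10: add B to get RRRBRRRBRB; options L={ -3,-47/16,-187/64 } R={ -93/32,-23/8,-11/4,-5/2,-2,-1,0 } -> -373/128
step 11: add B to get RRRBRRRBRBB; options L={ -3,-47/16,-187/64,-373/128 } R={ -93/32,-23/8,-11/4,-5/2,-2,-1,0 } -> -745/256
step 12: add R to get RRRBRRRBRBBR; options L={ -3,-47/16,-187/64,-373/128 } R={ -745/256,-93/32,-23/8,-11/4,-5/2,-2,-1,0 } -> -1491/512
step 13: add B to get RRRBRRRBRBBRB; options L={ -3,-47/16,-187/64,-373/128,-1491/512 } R={ -745/256,-93/32,-23/8,-11/4,-5/2,-2,-1,0 } -> -2981/1024
step 14: add B to get RRRBRRRBRBBRBB; options L={ -3,-47/16,-187/64,-373/128,-1491/512,-2981/1024 } R={ -745/256,-93/32,-23/8,-11/4,-5/2,-2,-1,0 } -> -5961/2048
step 15: add B to get RRRBRRRBRBBRBBB; options L={ -3,-47/16,-187/64,-373/128,-1491/512,-2981/1024,-5961/2048 } R={ -745/256,-93/32,-23/8,-11/4,-5/2,-2,-1,0 } -> -11921/4096

-11921/4096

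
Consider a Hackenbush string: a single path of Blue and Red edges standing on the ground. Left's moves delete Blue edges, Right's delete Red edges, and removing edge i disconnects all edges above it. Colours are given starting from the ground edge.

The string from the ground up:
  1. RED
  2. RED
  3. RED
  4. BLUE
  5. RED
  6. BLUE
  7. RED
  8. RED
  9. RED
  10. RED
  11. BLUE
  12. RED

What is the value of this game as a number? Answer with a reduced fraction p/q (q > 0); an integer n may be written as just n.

-1403/512

g(R) = { — | 0 } — -1
g(RR) = { — | -1,0 } — -2
g(RRR) = { — | -2,-1,0 } — -3
g(RRRB) = { -3 | -2,-1,0 } — -5/2
g(RRRBR) = { -3 | -5/2,-2,-1,0 } — -11/4
g(RRRBRB) = { -3,-11/4 | -5/2,-2,-1,0 } — -21/8
g(RRRBRBR) = { -3,-11/4 | -21/8,-5/2,-2,-1,0 } — -43/16
g(RRRBRBRR) = { -3,-11/4 | -43/16,-21/8,-5/2,-2,-1,0 } — -87/32
g(RRRBRBRRR) = { -3,-11/4 | -87/32,-43/16,-21/8,-5/2,-2,-1,0 } — -175/64
g(RRRBRBRRRR) = { -3,-11/4 | -175/64,-87/32,-43/16,-21/8,-5/2,-2,-1,0 } — -351/128
g(RRRBRBRRRRB) = { -3,-11/4,-351/128 | -175/64,-87/32,-43/16,-21/8,-5/2,-2,-1,0 } — -701/256
g(RRRBRBRRRRBR) = { -3,-11/4,-351/128 | -701/256,-175/64,-87/32,-43/16,-21/8,-5/2,-2,-1,0 } — -1403/512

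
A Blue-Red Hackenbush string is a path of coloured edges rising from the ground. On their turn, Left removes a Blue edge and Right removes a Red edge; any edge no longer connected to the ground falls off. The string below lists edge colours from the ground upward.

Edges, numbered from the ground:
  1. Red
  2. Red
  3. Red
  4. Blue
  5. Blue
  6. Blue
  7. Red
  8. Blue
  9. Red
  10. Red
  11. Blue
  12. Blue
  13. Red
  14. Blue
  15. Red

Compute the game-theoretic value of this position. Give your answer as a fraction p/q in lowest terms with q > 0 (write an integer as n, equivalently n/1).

-8907/4096

Prefix values for Red Red Red Blue Blue Blue Red Blue Red Red Blue Blue Red Blue Red via {L|R} + simplicity:
step 1: add Red to get R; options L={ · } R={ 0 } gives -1
step 2: add Red to get RR; options L={ · } R={ -1 0 } gives -2
step 3: add Red to get RRR; options L={ · } R={ -2 -1 0 } gives -3
step 4: add Blue to get RRRB; options L={ -3 } R={ -2 -1 0 } gives -5/2
step 5: add Blue to get RRRBB; options L={ -3 -5/2 } R={ -2 -1 0 } gives -9/4
step 6: add Blue to get RRRBBB; options L={ -3 -5/2 -9/4 } R={ -2 -1 0 } gives -17/8
step 7: add Red to get RRRBBBR; options L={ -3 -5/2 -9/4 } R={ -17/8 -2 -1 0 } gives -35/16
step 8: add Blue to get RRRBBBRB; options L={ -3 -5/2 -9/4 -35/16 } R={ -17/8 -2 -1 0 } gives -69/32
step 9: add Red to get RRRBBBRBR; options L={ -3 -5/2 -9/4 -35/16 } R={ -69/32 -17/8 -2 -1 0 } gives -139/64
step 10: add Red to get RRRBBBRBRR; options L={ -3 -5/2 -9/4 -35/16 } R={ -139/64 -69/32 -17/8 -2 -1 0 } gives -279/128
step 11: add Blue to get RRRBBBRBRRB; options L={ -3 -5/2 -9/4 -35/16 -279/128 } R={ -139/64 -69/32 -17/8 -2 -1 0 } gives -557/256
step 12: add Blue to get RRRBBBRBRRBB; options L={ -3 -5/2 -9/4 -35/16 -279/128 -557/256 } R={ -139/64 -69/32 -17/8 -2 -1 0 } gives -1113/512
step 13: add Red to get RRRBBBRBRRBBR; options L={ -3 -5/2 -9/4 -35/16 -279/128 -557/256 } R={ -1113/512 -139/64 -69/32 -17/8 -2 -1 0 } gives -2227/1024
step 14: add Blue to get RRRBBBRBRRBBRB; options L={ -3 -5/2 -9/4 -35/16 -279/128 -557/256 -2227/1024 } R={ -1113/512 -139/64 -69/32 -17/8 -2 -1 0 } gives -4453/2048
step 15: add Red to get RRRBBBRBRRBBRBR; options L={ -3 -5/2 -9/4 -35/16 -279/128 -557/256 -2227/1024 } R={ -4453/2048 -1113/512 -139/64 -69/32 -17/8 -2 -1 0 } gives -8907/4096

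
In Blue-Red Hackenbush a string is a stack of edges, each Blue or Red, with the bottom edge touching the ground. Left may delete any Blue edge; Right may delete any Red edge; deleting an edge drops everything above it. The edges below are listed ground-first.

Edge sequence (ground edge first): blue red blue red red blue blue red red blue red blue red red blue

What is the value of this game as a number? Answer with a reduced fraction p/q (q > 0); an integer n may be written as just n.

1 of 15 · b · max L 0 · min R +∞ => 1
2 of 15 · br · max L 0 · min R 1 => 1/2
3 of 15 · brb · max L 1/2 · min R 1 => 3/4
4 of 15 · brbr · max L 1/2 · min R 3/4 => 5/8
5 of 15 · brbrr · max L 1/2 · min R 5/8 => 9/16
6 of 15 · brbrrb · max L 9/16 · min R 5/8 => 19/32
7 of 15 · brbrrbb · max L 19/32 · min R 5/8 => 39/64
8 of 15 · brbrrbbr · max L 19/32 · min R 39/64 => 77/128
9 of 15 · brbrrbbrr · max L 19/32 · min R 77/128 => 153/256
10 of 15 · brbrrbbrrb · max L 153/256 · min R 77/128 => 307/512
11 of 15 · brbrrbbrrbr · max L 153/256 · min R 307/512 => 613/1024
12 of 15 · brbrrbbrrbrb · max L 613/1024 · min R 307/512 => 1227/2048
13 of 15 · brbrrbbrrbrbr · max L 613/1024 · min R 1227/2048 => 2453/4096
14 of 15 · brbrrbbrrbrbrr · max L 613/1024 · min R 2453/4096 => 4905/8192
15 of 15 · brbrrbbrrbrbrrb · max L 4905/8192 · min R 2453/4096 => 9811/16384

9811/16384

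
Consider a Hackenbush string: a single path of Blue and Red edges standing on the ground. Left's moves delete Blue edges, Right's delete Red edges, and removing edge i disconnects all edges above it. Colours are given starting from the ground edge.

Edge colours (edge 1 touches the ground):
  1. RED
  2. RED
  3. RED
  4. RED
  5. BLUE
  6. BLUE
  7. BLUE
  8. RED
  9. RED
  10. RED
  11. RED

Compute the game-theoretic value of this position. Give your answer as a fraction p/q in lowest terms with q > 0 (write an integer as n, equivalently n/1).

-415/128

Recurse on prefixes of the 11-edge string RED RED RED RED BLUE BLUE BLUE RED RED RED RED:
1 of 11 · R · max L −∞ · min R 0 = -1
2 of 11 · RR · max L −∞ · min R -1 = -2
3 of 11 · RRR · max L −∞ · min R -2 = -3
4 of 11 · RRRR · max L −∞ · min R -3 = -4
5 of 11 · RRRRB · max L -4 · min R -3 = -7/2
6 of 11 · RRRRBB · max L -7/2 · min R -3 = -13/4
7 of 11 · RRRRBBB · max L -13/4 · min R -3 = -25/8
8 of 11 · RRRRBBBR · max L -13/4 · min R -25/8 = -51/16
9 of 11 · RRRRBBBRR · max L -13/4 · min R -51/16 = -103/32
10 of 11 · RRRRBBBRRR · max L -13/4 · min R -103/32 = -207/64
11 of 11 · RRRRBBBRRRR · max L -13/4 · min R -207/64 = -415/128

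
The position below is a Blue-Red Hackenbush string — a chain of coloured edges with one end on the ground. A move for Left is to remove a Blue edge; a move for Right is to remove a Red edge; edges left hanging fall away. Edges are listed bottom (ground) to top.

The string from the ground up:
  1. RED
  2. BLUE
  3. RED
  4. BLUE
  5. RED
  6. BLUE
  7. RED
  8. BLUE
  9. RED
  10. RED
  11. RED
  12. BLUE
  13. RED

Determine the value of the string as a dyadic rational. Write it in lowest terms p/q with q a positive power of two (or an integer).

-2747/4096

Recurse on prefixes of the 13-edge string RED BLUE RED BLUE RED BLUE RED BLUE RED RED RED BLUE RED:
v_1 [R]  L=[(no moves)]  R=[0]  -> -1
v_2 [RB]  L=[-1]  R=[0]  -> -1/2
v_3 [RBR]  L=[-1]  R=[-1/2, 0]  -> -3/4
v_4 [RBRB]  L=[-1, -3/4]  R=[-1/2, 0]  -> -5/8
v_5 [RBRBR]  L=[-1, -3/4]  R=[-5/8, -1/2, 0]  -> -11/16
v_6 [RBRBRB]  L=[-1, -3/4, -11/16]  R=[-5/8, -1/2, 0]  -> -21/32
v_7 [RBRBRBR]  L=[-1, -3/4, -11/16]  R=[-21/32, -5/8, -1/2, 0]  -> -43/64
v_8 [RBRBRBRB]  L=[-1, -3/4, -11/16, -43/64]  R=[-21/32, -5/8, -1/2, 0]  -> -85/128
v_9 [RBRBRBRBR]  L=[-1, -3/4, -11/16, -43/64]  R=[-85/128, -21/32, -5/8, -1/2, 0]  -> -171/256
v_10 [RBRBRBRBRR]  L=[-1, -3/4, -11/16, -43/64]  R=[-171/256, -85/128, -21/32, -5/8, -1/2, 0]  -> -343/512
v_11 [RBRBRBRBRRR]  L=[-1, -3/4, -11/16, -43/64]  R=[-343/512, -171/256, -85/128, -21/32, -5/8, -1/2, 0]  -> -687/1024
v_12 [RBRBRBRBRRRB]  L=[-1, -3/4, -11/16, -43/64, -687/1024]  R=[-343/512, -171/256, -85/128, -21/32, -5/8, -1/2, 0]  -> -1373/2048
v_13 [RBRBRBRBRRRBR]  L=[-1, -3/4, -11/16, -43/64, -687/1024]  R=[-1373/2048, -343/512, -171/256, -85/128, -21/32, -5/8, -1/2, 0]  -> -2747/4096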